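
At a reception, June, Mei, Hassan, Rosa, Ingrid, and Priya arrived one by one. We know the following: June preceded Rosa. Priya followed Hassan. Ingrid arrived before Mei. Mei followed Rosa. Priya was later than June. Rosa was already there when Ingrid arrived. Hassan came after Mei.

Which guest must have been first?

June

June has a chain of constraints placing them before every other guest, so June must be first.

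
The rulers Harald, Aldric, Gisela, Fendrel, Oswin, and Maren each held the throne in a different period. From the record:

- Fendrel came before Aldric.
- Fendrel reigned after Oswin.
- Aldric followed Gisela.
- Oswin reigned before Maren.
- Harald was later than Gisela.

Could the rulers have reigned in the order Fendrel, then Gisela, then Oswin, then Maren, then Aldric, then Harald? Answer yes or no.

The constraints require Oswin before Fendrel, but in the proposed sequence Fendrel appears ahead of Oswin. That one violation is enough.

no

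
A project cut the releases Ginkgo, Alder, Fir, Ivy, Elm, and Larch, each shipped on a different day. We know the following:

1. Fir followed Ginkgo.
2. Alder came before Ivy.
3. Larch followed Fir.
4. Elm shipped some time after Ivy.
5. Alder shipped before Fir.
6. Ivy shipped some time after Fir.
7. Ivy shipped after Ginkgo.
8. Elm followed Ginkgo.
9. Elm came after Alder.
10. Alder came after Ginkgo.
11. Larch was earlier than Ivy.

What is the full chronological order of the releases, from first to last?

Ginkgo, Alder, Fir, Larch, Ivy, Elm

The constraints fix every adjacent pair, so only one ordering works:
Ginkgo → Alder → Fir → Larch → Ivy → Elm.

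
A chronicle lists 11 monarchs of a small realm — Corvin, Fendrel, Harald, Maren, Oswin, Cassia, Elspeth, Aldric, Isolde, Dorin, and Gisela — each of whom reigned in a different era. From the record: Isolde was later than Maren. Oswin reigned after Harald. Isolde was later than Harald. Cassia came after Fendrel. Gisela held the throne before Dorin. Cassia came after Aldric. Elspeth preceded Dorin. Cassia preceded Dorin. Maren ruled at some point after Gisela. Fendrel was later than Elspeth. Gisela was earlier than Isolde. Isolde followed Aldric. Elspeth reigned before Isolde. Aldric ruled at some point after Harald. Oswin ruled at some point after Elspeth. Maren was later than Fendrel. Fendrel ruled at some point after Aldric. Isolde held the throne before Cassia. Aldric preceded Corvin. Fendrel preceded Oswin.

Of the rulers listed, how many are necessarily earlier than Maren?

5

Directly stated before Maren: Fendrel and Gisela.
Aldric reaches Maren via Aldric → Fendrel → Maren.
Elspeth reaches Maren via Elspeth → Fendrel → Maren.
Harald reaches Maren via Harald → Aldric → Fendrel → Maren.
No chain forces Oswin (or any of the others) ahead of Maren.
That's Aldric, Elspeth, Fendrel, Gisela, and Harald — 5 in all.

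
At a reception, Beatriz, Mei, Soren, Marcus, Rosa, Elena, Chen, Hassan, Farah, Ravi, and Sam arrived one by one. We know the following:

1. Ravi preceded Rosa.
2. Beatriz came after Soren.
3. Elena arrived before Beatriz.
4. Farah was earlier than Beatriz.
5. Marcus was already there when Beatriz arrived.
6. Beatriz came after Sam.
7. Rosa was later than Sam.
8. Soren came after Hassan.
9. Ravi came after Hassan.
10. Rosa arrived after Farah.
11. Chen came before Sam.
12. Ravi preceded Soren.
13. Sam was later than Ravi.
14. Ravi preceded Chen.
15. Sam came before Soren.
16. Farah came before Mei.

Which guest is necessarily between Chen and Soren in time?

Tracing the constraints gives Chen → Sam → Soren, so Sam sits after Chen and before Soren.
No other guest is forced both after Chen and before Soren.

Sam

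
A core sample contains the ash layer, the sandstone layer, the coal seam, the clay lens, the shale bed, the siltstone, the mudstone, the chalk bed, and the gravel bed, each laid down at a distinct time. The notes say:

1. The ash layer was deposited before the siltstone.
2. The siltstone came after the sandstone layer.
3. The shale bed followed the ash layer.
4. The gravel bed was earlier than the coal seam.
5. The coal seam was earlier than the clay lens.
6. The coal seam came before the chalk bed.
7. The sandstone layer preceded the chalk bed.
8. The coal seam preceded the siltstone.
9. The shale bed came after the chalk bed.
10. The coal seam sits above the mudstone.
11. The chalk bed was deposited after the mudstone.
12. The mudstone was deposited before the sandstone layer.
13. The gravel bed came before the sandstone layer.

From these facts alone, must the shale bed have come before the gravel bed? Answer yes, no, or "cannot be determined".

Tracing the constraints gives the gravel bed → the coal seam → the chalk bed → the shale bed, so the gravel bed must come before the shale bed.
That means the shale bed cannot be before the gravel bed.

no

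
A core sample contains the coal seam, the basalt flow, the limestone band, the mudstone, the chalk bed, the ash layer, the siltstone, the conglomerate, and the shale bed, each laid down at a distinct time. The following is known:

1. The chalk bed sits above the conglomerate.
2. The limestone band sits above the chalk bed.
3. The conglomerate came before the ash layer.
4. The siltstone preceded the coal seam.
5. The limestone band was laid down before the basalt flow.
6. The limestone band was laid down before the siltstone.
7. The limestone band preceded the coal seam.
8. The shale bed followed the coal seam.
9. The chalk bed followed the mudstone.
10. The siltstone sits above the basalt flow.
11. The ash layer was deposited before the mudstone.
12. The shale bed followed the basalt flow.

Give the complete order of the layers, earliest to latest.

the conglomerate, the ash layer, the mudstone, the chalk bed, the limestone band, the basalt flow, the siltstone, the coal seam, the shale bed

The constraints fix every adjacent pair, so only one ordering works:
the conglomerate → the ash layer → the mudstone → the chalk bed → the limestone band → the basalt flow → the siltstone → the coal seam → the shale bed.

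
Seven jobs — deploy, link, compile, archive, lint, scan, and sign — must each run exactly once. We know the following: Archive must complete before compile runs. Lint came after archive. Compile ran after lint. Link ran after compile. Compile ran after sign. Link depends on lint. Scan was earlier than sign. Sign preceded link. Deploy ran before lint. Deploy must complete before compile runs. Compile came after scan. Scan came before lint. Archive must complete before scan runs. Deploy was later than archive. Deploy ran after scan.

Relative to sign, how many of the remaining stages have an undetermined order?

2

Forced before sign: archive and scan; forced after sign: compile and link.
That leaves deploy and lint with no forced order relative to sign — 2.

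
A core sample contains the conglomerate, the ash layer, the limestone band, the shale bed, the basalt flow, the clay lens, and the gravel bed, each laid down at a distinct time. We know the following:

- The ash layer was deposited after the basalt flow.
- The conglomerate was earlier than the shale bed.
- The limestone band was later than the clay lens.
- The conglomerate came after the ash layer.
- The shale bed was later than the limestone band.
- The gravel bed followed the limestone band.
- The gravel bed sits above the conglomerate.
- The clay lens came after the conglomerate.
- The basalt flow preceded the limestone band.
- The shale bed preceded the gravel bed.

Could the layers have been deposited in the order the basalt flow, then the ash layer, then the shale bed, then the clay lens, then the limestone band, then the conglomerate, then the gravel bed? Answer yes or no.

The constraints require the conglomerate before the shale bed, but in the proposed sequence the shale bed appears ahead of the conglomerate. That one violation is enough.

no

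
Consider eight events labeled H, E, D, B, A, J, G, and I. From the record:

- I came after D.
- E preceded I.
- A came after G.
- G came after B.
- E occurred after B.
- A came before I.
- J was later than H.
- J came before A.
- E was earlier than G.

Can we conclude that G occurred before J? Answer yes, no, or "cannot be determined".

cannot be determined

No chain of stated constraints runs from G to J, and none runs from J to G either.
So the relative order of G and J is not fixed by the given facts.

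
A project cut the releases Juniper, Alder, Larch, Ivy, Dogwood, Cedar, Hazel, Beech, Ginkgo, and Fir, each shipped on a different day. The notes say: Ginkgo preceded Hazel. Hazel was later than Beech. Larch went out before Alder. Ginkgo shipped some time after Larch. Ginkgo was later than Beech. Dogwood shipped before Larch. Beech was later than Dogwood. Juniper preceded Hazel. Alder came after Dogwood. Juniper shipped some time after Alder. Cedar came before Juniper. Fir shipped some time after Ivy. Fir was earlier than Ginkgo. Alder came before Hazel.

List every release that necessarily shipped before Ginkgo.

Directly stated before Ginkgo: Beech, Fir, and Larch.
Dogwood reaches Ginkgo via Dogwood → Larch → Ginkgo.
Ivy reaches Ginkgo via Ivy → Fir → Ginkgo.
No chain forces Hazel (or any of the others) ahead of Ginkgo.

Beech, Dogwood, Fir, Ivy, Larch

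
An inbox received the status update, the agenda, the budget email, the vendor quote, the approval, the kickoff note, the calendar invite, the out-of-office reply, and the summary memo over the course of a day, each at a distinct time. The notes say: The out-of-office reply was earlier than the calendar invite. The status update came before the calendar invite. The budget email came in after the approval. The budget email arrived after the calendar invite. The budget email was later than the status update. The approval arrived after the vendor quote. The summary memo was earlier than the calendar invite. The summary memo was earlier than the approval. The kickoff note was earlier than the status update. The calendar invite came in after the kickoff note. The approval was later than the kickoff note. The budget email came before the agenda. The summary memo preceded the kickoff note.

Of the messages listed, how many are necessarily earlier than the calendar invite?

4

Directly stated before the calendar invite: the kickoff note, the out-of-office reply, the status update, and the summary memo.
No chain forces the vendor quote (or any of the others) ahead of the calendar invite.
That's the kickoff note, the out-of-office reply, the status update, and the summary memo — 4 in all.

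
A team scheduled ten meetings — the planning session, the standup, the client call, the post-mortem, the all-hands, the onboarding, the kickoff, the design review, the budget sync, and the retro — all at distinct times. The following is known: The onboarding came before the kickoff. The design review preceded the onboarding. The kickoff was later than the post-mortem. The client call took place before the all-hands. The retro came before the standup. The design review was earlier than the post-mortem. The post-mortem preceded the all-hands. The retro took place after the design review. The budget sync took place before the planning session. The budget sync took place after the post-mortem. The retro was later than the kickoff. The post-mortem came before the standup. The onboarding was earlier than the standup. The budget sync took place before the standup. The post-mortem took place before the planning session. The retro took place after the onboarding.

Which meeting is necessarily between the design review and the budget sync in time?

Tracing the constraints gives the design review → the post-mortem → the budget sync, so the post-mortem sits after the design review and before the budget sync.
No other meeting is forced both after the design review and before the budget sync.

the post-mortem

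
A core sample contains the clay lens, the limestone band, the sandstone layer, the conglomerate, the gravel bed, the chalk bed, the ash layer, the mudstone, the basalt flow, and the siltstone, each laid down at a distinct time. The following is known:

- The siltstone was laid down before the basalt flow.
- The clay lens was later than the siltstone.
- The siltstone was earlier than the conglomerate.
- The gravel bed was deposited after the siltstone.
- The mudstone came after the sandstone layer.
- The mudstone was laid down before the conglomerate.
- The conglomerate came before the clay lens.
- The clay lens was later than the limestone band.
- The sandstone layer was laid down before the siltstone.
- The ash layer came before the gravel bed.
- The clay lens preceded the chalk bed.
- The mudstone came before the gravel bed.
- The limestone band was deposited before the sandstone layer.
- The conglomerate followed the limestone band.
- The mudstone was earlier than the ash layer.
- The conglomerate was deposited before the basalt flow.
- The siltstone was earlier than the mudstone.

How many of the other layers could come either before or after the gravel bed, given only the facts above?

Forced before the gravel bed: the ash layer, the limestone band, the mudstone, the sandstone layer, and the siltstone.
That leaves the basalt flow, the chalk bed, the clay lens, and the conglomerate with no forced order relative to the gravel bed — 4.

4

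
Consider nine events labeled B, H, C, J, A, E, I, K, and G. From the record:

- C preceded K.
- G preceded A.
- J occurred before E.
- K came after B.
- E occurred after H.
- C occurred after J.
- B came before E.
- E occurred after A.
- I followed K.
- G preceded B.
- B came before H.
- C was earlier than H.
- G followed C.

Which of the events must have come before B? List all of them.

C, G, J

Directly stated before B: G.
C reaches B via C → G → B.
J reaches B via J → C → G → B.
No chain forces K (or any of the others) ahead of B.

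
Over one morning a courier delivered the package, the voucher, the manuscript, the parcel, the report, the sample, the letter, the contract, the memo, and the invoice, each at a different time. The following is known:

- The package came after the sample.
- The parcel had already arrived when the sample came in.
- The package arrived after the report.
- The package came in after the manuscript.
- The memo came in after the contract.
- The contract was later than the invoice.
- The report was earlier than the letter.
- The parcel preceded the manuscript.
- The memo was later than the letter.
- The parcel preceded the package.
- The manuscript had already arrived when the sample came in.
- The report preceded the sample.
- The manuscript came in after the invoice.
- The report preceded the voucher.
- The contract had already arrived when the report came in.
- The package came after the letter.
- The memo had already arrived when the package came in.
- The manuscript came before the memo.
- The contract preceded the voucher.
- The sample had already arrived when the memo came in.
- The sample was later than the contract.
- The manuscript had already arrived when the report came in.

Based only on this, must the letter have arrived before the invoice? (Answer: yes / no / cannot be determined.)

no

Tracing the constraints gives the invoice → the contract → the report → the letter, so the invoice must come before the letter.
That means the letter cannot be before the invoice.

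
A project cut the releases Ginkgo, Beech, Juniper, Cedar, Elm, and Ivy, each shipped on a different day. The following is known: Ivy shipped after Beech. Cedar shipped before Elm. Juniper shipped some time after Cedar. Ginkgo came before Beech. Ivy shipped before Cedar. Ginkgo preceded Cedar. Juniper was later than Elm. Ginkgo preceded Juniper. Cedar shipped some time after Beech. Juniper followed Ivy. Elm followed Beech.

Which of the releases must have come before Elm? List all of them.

Beech, Cedar, Ginkgo, Ivy

Directly stated before Elm: Beech and Cedar.
Ginkgo reaches Elm via Ginkgo → Beech → Elm.
Ivy reaches Elm via Ivy → Cedar → Elm.
No chain forces Juniper ahead of Elm.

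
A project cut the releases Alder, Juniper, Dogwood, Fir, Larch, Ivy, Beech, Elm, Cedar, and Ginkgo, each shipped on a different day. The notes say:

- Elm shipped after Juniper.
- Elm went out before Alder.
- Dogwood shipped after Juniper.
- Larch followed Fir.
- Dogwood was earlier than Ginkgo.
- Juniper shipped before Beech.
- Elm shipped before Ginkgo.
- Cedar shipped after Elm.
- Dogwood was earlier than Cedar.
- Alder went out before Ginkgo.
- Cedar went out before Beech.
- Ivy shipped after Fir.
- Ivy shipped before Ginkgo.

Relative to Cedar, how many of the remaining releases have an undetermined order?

5

Forced before Cedar: Dogwood, Elm, and Juniper; forced after Cedar: Beech.
That leaves Alder, Fir, Ginkgo, Ivy, and Larch with no forced order relative to Cedar — 5.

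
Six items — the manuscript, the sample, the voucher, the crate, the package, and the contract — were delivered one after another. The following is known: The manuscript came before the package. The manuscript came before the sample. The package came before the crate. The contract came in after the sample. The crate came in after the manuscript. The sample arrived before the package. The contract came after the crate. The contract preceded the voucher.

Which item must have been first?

The manuscript has a chain of constraints placing it before every other item, so the manuscript must be first.

the manuscript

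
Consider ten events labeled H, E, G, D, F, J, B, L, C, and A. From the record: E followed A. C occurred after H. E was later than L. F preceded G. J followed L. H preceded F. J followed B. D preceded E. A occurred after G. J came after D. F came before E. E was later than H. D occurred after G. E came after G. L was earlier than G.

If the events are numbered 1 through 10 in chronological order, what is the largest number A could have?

A must come before E — 1 event forced after it.
Everything else can be placed before A in some valid order, so A can sit as late as position 10 − 1 = 9.

9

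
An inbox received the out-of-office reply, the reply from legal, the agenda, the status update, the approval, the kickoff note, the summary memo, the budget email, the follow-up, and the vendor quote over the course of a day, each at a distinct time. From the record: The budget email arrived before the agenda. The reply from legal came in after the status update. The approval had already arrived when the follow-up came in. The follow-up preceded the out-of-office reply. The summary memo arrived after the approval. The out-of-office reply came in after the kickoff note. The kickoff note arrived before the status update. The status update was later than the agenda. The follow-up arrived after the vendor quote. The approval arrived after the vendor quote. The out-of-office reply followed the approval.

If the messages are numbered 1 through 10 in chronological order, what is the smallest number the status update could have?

The agenda, the budget email, and the kickoff note must all come before the status update — 3 forced predecessors.
Nothing else is forced ahead of the status update, so its earliest slot is position 3 + 1 = 4.

4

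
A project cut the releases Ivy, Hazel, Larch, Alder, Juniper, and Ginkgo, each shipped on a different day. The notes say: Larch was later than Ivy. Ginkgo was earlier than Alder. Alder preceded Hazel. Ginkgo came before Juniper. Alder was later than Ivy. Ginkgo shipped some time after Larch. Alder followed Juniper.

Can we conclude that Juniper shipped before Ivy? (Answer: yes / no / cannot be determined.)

no

Tracing the constraints gives Ivy → Larch → Ginkgo → Juniper, so Ivy must come before Juniper.
That means Juniper cannot be before Ivy.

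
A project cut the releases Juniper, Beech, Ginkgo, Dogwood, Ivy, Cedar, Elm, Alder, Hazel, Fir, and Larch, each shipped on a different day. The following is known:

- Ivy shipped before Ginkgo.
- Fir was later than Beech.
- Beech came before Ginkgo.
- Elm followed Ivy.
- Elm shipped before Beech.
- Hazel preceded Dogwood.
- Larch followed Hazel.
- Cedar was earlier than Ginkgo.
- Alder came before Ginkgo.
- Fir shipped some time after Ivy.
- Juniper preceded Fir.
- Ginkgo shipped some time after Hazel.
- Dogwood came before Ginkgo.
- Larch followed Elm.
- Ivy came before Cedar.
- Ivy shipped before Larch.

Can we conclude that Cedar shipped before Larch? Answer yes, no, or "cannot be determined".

No chain of stated constraints runs from Cedar to Larch, and none runs from Larch to Cedar either.
So the relative order of Cedar and Larch is not fixed by the given facts.

cannot be determined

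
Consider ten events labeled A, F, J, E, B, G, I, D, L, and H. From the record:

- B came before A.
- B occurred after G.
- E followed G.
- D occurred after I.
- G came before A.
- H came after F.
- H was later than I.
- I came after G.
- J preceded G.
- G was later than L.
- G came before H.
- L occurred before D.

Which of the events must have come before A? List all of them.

Directly stated before A: B and G.
J reaches A via J → G → A.
L reaches A via L → G → A.
No chain forces F (or any of the others) ahead of A.

B, G, J, L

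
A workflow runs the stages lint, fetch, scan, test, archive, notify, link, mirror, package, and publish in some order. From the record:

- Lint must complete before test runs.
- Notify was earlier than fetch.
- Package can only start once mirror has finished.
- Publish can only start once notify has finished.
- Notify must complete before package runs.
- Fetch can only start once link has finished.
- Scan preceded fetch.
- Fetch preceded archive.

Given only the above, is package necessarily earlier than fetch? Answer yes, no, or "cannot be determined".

cannot be determined

No chain of stated constraints runs from package to fetch, and none runs from fetch to package either.
So the relative order of package and fetch is not fixed by the given facts.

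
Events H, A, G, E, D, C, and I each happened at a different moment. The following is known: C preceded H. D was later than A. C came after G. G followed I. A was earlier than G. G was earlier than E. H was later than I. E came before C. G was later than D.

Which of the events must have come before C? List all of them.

A, D, E, G, I

Directly stated before C: E and G.
A reaches C via A → G → C.
D reaches C via D → G → C.
I reaches C via I → G → C.
No chain forces H ahead of C.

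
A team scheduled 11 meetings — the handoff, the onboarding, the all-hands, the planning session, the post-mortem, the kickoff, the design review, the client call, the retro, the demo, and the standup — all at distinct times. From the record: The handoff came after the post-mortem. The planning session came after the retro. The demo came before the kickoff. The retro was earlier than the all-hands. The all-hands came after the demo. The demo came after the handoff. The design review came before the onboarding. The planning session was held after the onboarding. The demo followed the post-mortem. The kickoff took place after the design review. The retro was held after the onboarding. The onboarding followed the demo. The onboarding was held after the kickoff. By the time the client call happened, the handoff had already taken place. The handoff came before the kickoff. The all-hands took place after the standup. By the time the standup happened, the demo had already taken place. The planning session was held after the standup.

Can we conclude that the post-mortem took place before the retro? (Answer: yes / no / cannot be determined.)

Chain the constraints: the post-mortem → the demo → the onboarding → the retro. Each link is directly stated, so the post-mortem comes before the retro.

yes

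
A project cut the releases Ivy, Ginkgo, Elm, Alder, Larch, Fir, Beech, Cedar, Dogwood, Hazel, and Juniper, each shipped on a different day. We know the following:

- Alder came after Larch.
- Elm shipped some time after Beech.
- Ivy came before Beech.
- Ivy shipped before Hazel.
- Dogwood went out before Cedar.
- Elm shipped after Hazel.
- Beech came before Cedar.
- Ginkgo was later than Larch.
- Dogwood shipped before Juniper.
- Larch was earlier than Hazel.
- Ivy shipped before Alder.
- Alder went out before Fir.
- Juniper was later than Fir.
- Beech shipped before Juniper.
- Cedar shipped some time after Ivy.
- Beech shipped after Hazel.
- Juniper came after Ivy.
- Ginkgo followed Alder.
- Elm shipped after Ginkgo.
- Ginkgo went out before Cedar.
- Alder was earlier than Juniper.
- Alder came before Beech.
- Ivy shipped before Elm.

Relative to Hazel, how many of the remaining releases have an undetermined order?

Forced before Hazel: Ivy and Larch; forced after Hazel: Beech, Cedar, Elm, and Juniper.
That leaves Alder, Dogwood, Fir, and Ginkgo with no forced order relative to Hazel — 4.

4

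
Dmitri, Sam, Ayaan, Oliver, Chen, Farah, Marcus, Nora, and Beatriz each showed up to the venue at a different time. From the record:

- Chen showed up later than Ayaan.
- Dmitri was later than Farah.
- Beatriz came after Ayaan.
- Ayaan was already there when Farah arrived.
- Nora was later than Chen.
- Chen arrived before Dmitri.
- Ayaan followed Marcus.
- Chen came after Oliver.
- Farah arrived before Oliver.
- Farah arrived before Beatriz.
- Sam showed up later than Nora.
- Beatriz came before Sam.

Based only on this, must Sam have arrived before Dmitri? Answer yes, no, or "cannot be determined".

cannot be determined

No chain of stated constraints runs from Sam to Dmitri, and none runs from Dmitri to Sam either.
So the relative order of Sam and Dmitri is not fixed by the given facts.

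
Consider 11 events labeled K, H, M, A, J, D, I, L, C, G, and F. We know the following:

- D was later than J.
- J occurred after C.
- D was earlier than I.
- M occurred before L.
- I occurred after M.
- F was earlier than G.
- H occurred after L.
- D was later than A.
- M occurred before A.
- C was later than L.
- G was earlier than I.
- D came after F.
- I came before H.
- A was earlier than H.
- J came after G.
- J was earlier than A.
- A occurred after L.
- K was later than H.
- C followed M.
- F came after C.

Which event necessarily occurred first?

M

M has a chain of constraints placing it before every other event, so M must be first.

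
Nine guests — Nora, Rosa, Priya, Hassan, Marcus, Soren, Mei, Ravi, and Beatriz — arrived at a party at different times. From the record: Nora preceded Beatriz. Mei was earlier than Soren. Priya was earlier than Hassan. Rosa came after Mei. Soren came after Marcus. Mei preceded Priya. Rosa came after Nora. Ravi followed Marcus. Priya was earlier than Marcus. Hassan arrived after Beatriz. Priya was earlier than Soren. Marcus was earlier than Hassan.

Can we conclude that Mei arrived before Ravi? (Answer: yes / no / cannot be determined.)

Chain the constraints: Mei → Priya → Marcus → Ravi. Each link is directly stated, so Mei comes before Ravi.

yes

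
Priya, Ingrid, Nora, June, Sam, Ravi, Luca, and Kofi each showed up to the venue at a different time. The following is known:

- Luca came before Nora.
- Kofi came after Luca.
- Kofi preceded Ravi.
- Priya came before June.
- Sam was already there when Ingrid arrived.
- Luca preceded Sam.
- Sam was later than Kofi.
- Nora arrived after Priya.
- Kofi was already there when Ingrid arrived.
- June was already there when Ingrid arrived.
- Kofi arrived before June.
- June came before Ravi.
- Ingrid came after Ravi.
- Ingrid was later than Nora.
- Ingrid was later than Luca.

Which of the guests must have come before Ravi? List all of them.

June, Kofi, Luca, Priya

Directly stated before Ravi: June and Kofi.
Luca reaches Ravi via Luca → Kofi → Ravi.
Priya reaches Ravi via Priya → June → Ravi.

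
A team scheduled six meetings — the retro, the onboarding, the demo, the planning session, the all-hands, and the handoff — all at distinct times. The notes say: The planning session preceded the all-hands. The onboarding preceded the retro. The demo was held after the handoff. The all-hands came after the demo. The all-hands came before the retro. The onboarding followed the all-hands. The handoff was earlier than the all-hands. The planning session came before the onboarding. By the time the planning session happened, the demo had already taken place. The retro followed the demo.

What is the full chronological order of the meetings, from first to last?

The constraints fix every adjacent pair, so only one ordering works:
the handoff → the demo → the planning session → the all-hands → the onboarding → the retro.

the handoff, the demo, the planning session, the all-hands, the onboarding, the retro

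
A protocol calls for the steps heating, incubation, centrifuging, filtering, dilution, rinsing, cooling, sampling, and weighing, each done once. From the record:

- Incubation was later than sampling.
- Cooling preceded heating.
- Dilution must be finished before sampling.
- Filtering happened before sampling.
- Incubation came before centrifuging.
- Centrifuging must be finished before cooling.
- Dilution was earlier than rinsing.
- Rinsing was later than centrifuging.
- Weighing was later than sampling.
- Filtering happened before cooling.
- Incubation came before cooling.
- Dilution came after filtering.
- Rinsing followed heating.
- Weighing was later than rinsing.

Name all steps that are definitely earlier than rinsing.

centrifuging, cooling, dilution, filtering, heating, incubation, sampling

Directly stated before rinsing: centrifuging, dilution, and heating.
Cooling reaches rinsing via cooling → heating → rinsing.
Filtering reaches rinsing via filtering → dilution → rinsing.
Incubation reaches rinsing via incubation → centrifuging → rinsing.
Likewise sampling reaches rinsing by chaining the stated constraints.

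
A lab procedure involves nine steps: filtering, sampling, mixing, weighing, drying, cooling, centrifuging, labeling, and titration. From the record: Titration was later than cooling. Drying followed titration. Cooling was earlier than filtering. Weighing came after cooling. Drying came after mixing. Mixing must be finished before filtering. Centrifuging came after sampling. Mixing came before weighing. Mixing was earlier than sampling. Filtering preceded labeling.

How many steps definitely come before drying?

3

Directly stated before drying: mixing and titration.
Cooling reaches drying via cooling → titration → drying.
No chain forces labeling (or any of the others) ahead of drying.
That's cooling, mixing, and titration — 3 in all.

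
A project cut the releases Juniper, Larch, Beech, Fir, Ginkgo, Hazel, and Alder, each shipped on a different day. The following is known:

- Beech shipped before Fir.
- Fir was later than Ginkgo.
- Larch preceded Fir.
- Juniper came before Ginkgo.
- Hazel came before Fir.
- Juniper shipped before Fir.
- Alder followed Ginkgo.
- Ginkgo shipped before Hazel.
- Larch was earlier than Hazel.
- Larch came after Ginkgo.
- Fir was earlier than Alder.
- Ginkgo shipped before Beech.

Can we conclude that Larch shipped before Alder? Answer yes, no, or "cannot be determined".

Chain the constraints: Larch → Fir → Alder. Each link is directly stated, so Larch comes before Alder.

yes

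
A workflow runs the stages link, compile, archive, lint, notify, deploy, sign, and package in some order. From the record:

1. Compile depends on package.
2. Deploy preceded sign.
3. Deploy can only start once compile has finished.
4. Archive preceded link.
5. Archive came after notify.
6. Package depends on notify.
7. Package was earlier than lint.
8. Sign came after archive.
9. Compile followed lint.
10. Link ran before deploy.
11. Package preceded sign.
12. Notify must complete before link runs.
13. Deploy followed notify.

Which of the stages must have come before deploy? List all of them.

Directly stated before deploy: compile, link, and notify.
Archive reaches deploy via archive → link → deploy.
Lint reaches deploy via lint → compile → deploy.
Package reaches deploy via package → compile → deploy.
No chain forces sign ahead of deploy.

archive, compile, link, lint, notify, package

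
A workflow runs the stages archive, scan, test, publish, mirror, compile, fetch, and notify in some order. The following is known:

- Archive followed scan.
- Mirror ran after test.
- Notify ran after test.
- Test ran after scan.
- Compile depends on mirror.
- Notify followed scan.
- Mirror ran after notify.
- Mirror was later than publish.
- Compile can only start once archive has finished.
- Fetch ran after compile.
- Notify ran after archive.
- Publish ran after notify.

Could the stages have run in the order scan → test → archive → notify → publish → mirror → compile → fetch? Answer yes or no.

yes

Check each stated constraint against the proposed order — e.g. test is ahead of mirror; archive is ahead of compile. Every pair is in the required order; nothing is violated.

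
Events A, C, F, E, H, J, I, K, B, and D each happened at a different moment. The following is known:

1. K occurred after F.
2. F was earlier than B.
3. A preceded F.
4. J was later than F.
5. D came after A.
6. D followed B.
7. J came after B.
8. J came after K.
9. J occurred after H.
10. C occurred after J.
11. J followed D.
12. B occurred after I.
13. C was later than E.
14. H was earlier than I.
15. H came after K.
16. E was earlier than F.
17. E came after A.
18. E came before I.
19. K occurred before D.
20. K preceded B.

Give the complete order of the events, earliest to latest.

A, E, F, K, H, I, B, D, J, C

The constraints fix every adjacent pair, so only one ordering works:
A → E → F → K → H → I → B → D → J → C.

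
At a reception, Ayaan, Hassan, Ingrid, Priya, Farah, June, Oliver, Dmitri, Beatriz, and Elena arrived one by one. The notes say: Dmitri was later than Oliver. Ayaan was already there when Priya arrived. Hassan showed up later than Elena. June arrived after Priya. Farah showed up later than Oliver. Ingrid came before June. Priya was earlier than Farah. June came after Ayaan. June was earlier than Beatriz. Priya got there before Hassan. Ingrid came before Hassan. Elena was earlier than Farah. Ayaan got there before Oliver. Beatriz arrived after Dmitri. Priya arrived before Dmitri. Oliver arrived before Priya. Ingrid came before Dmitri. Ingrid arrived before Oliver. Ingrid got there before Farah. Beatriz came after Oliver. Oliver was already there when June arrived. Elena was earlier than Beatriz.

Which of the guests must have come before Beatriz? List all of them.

Ayaan, Dmitri, Elena, Ingrid, June, Oliver, Priya

Directly stated before Beatriz: Dmitri, Elena, June, and Oliver.
Ayaan reaches Beatriz via Ayaan → Oliver → Beatriz.
Ingrid reaches Beatriz via Ingrid → Dmitri → Beatriz.
Priya reaches Beatriz via Priya → Dmitri → Beatriz.
No chain forces Hassan (or any of the others) ahead of Beatriz.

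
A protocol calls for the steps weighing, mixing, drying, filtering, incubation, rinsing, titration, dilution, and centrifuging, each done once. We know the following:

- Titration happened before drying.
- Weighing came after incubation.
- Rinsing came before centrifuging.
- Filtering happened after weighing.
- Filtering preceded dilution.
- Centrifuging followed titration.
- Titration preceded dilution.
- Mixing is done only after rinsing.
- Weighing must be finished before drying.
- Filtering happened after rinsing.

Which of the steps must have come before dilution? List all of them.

filtering, incubation, rinsing, titration, weighing

Directly stated before dilution: filtering and titration.
Incubation reaches dilution via incubation → weighing → filtering → dilution.
Rinsing reaches dilution via rinsing → filtering → dilution.
Weighing reaches dilution via weighing → filtering → dilution.
No chain forces mixing (or any of the others) ahead of dilution.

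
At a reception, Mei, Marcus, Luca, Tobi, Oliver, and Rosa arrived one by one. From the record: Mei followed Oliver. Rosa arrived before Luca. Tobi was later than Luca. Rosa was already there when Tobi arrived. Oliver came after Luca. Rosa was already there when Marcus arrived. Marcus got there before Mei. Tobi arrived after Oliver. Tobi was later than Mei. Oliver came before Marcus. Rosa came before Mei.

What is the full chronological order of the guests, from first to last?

The constraints fix every adjacent pair, so only one ordering works:
Rosa → Luca → Oliver → Marcus → Mei → Tobi.

Rosa, Luca, Oliver, Marcus, Mei, Tobi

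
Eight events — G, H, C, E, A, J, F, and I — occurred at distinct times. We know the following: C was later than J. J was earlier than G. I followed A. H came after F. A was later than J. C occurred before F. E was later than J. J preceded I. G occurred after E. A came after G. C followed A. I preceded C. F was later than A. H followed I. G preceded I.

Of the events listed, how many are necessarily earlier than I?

Directly stated before I: A, G, and J.
E reaches I via E → G → I.
That's A, E, G, and J — 4 in all.

4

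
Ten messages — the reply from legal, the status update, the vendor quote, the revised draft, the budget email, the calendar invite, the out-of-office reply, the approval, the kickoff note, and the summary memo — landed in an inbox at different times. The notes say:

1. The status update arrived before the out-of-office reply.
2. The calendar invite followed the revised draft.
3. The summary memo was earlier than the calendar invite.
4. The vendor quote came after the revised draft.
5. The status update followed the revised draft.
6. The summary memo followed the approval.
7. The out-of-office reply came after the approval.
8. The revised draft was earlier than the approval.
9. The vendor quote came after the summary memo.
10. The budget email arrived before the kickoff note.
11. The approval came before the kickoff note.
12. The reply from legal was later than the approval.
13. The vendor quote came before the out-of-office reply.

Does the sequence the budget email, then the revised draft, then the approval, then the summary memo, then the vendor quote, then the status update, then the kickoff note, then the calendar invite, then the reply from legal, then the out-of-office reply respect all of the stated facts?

yes

Check each stated constraint against the proposed order — e.g. the revised draft is ahead of the calendar invite; the approval is ahead of the out-of-office reply. Every pair is in the required order; nothing is violated.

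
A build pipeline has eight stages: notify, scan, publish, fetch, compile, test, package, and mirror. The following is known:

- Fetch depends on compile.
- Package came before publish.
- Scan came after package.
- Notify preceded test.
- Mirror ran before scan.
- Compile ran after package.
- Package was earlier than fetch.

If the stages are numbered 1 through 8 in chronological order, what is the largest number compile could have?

7

Compile must come before fetch — 1 stage forced after it.
Everything else can be placed before compile in some valid order, so compile can sit as late as position 8 − 1 = 7.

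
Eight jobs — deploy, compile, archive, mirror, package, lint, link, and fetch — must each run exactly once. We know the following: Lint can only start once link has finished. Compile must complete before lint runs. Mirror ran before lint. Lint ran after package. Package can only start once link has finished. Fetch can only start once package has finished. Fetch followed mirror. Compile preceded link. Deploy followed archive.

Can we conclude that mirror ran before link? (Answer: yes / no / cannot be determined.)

No chain of stated constraints runs from mirror to link, and none runs from link to mirror either.
So the relative order of mirror and link is not fixed by the given facts.

cannot be determined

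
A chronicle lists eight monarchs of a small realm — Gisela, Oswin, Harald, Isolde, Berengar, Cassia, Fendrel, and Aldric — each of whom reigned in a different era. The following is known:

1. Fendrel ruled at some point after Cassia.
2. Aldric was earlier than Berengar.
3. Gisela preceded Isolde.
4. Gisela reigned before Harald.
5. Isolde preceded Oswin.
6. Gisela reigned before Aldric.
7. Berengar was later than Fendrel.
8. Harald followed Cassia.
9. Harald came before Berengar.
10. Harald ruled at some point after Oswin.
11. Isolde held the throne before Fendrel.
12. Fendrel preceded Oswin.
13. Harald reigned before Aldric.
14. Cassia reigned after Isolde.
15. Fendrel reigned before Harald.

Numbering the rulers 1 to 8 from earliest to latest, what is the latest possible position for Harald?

Harald must come before Aldric and Berengar — 2 rulers forced after them.
Everything else can be placed before Harald in some valid order, so Harald can sit as late as position 8 − 2 = 6.

6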